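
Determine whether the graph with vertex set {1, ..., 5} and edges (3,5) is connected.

Step 1: Build adjacency list from edges:
  1: (none)
  2: (none)
  3: 5
  4: (none)
  5: 3

Step 2: Run BFS/DFS from vertex 1:
  Visited: {1}
  Reached 1 of 5 vertices

Step 3: Only 1 of 5 vertices reached. Graph is disconnected.
Connected components: {1}, {2}, {3, 5}, {4}
Answer: No, the graph is not connected (4 components).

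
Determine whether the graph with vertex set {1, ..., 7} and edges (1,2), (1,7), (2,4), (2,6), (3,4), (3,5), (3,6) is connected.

Step 1: Build adjacency list from edges:
  1: 2, 7
  2: 1, 4, 6
  3: 4, 5, 6
  4: 2, 3
  5: 3
  6: 2, 3
  7: 1

Step 2: Run BFS/DFS from vertex 1:
  Visited: {1, 2, 7, 4, 6, 3, 5}
  Reached 7 of 7 vertices

Step 3: All 7 vertices reached from vertex 1, so the graph is connected.
Answer: Yes, the graph is connected.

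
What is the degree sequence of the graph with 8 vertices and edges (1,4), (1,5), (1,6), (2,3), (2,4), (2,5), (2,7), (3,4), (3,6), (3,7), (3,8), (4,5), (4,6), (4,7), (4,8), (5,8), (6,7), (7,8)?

Step 1: Count edges incident to each vertex:
  deg(1) = 3 (neighbors: 4, 5, 6)
  deg(2) = 4 (neighbors: 3, 4, 5, 7)
  deg(3) = 5 (neighbors: 2, 4, 6, 7, 8)
  deg(4) = 7 (neighbors: 1, 2, 3, 5, 6, 7, 8)
  deg(5) = 4 (neighbors: 1, 2, 4, 8)
  deg(6) = 4 (neighbors: 1, 3, 4, 7)
  deg(7) = 5 (neighbors: 2, 3, 4, 6, 8)
  deg(8) = 4 (neighbors: 3, 4, 5, 7)

Step 2: Sort degrees in non-increasing order:
  Degrees: [3, 4, 5, 7, 4, 4, 5, 4] -> sorted: [7, 5, 5, 4, 4, 4, 4, 3]

Degree sequence: [7, 5, 5, 4, 4, 4, 4, 3]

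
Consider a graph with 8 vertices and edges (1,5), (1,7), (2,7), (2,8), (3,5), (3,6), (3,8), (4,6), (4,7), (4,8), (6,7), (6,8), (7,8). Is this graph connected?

Step 1: Build adjacency list from edges:
  1: 5, 7
  2: 7, 8
  3: 5, 6, 8
  4: 6, 7, 8
  5: 1, 3
  6: 3, 4, 7, 8
  7: 1, 2, 4, 6, 8
  8: 2, 3, 4, 6, 7

Step 2: Run BFS/DFS from vertex 1:
  Visited: {1, 5, 7, 3, 2, 4, 6, 8}
  Reached 8 of 8 vertices

Step 3: All 8 vertices reached from vertex 1, so the graph is connected.
Answer: Yes, the graph is connected.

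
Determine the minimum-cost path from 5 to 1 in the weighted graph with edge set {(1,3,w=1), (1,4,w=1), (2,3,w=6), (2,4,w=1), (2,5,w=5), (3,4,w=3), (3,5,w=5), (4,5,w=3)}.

Step 1: Build adjacency list with weights:
  1: 3(w=1), 4(w=1)
  2: 3(w=6), 4(w=1), 5(w=5)
  3: 1(w=1), 2(w=6), 4(w=3), 5(w=5)
  4: 1(w=1), 2(w=1), 3(w=3), 5(w=3)
  5: 2(w=5), 3(w=5), 4(w=3)

Step 2: Apply Dijkstra's algorithm from vertex 5:
  Visit vertex 5 (distance=0)
    Update dist[2] = 5
    Update dist[3] = 5
    Update dist[4] = 3
  Visit vertex 4 (distance=3)
    Update dist[1] = 4
    Update dist[2] = 4
  Visit vertex 1 (distance=4)

Step 3: Shortest path: 5 -> 4 -> 1
Total weight: 3 + 1 = 4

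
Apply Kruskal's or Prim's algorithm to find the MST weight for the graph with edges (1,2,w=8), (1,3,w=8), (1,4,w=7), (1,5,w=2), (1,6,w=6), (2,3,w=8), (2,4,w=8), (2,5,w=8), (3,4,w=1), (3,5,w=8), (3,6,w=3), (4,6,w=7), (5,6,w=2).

Apply Kruskal's algorithm (sort edges by weight, add if no cycle):

Sorted edges by weight:
  (3,4) w=1
  (1,5) w=2
  (5,6) w=2
  (3,6) w=3
  (1,6) w=6
  (1,4) w=7
  (4,6) w=7
  (1,2) w=8
  (1,3) w=8
  (2,3) w=8
  (2,4) w=8
  (2,5) w=8
  (3,5) w=8

Add edge (3,4) w=1 -- no cycle. Running total: 1
Add edge (1,5) w=2 -- no cycle. Running total: 3
Add edge (5,6) w=2 -- no cycle. Running total: 5
Add edge (3,6) w=3 -- no cycle. Running total: 8
Skip edge (1,6) w=6 -- would create cycle
Skip edge (1,4) w=7 -- would create cycle
Skip edge (4,6) w=7 -- would create cycle
Add edge (1,2) w=8 -- no cycle. Running total: 16

MST edges: (3,4,w=1), (1,5,w=2), (5,6,w=2), (3,6,w=3), (1,2,w=8)
Total MST weight: 1 + 2 + 2 + 3 + 8 = 16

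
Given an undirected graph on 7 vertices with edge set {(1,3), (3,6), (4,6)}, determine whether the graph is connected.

Step 1: Build adjacency list from edges:
  1: 3
  2: (none)
  3: 1, 6
  4: 6
  5: (none)
  6: 3, 4
  7: (none)

Step 2: Run BFS/DFS from vertex 1:
  Visited: {1, 3, 6, 4}
  Reached 4 of 7 vertices

Step 3: Only 4 of 7 vertices reached. Graph is disconnected.
Connected components: {1, 3, 4, 6}, {2}, {5}, {7}
Answer: No, the graph is not connected (4 components).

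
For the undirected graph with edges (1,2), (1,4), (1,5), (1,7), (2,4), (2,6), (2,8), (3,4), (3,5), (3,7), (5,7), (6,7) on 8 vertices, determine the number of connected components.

Step 1: Build adjacency list from edges:
  1: 2, 4, 5, 7
  2: 1, 4, 6, 8
  3: 4, 5, 7
  4: 1, 2, 3
  5: 1, 3, 7
  6: 2, 7
  7: 1, 3, 5, 6
  8: 2

Step 2: Run BFS/DFS from vertex 1:
  Visited: {1, 2, 4, 5, 7, 6, 8, 3}
  Reached 8 of 8 vertices

Step 3: All 8 vertices reached from vertex 1, so the graph is connected.
Number of connected components: 1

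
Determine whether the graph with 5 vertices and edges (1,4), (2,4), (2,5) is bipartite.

Step 1: Attempt 2-coloring using BFS:
  Start at vertex 1, assign color 0
  Color vertex 4 with color 1 (neighbor of 1)
  Color vertex 2 with color 0 (neighbor of 4)
  Color vertex 5 with color 1 (neighbor of 2)
  Start new component at vertex 3, assign color 0

Step 2: 2-coloring succeeded. No conflicts found.
  Set A (color 0): {1, 2, 3}
  Set B (color 1): {4, 5}

The graph is bipartite with partition {1, 2, 3}, {4, 5}.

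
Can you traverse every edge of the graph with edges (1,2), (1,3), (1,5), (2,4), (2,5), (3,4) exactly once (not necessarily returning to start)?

Step 1: Find the degree of each vertex:
  deg(1) = 3
  deg(2) = 3
  deg(3) = 2
  deg(4) = 2
  deg(5) = 2

Step 2: Count vertices with odd degree:
  Odd-degree vertices: 1, 2 (2 total)

Step 3: Apply Euler's theorem:
  - Eulerian circuit exists iff graph is connected and all vertices have even degree
  - Eulerian path exists iff graph is connected and has 0 or 2 odd-degree vertices

Graph is connected with exactly 2 odd-degree vertices (1, 2).
Eulerian path exists (starting and ending at the odd-degree vertices), but no Eulerian circuit.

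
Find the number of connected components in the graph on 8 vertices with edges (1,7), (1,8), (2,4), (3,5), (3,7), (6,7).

Step 1: Build adjacency list from edges:
  1: 7, 8
  2: 4
  3: 5, 7
  4: 2
  5: 3
  6: 7
  7: 1, 3, 6
  8: 1

Step 2: Run BFS/DFS from vertex 1:
  Visited: {1, 7, 8, 3, 6, 5}
  Reached 6 of 8 vertices

Step 3: Only 6 of 8 vertices reached. Graph is disconnected.
Connected components: {1, 3, 5, 6, 7, 8}, {2, 4}
Number of connected components: 2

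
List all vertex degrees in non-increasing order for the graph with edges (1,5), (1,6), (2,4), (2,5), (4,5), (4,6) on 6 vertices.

Step 1: Count edges incident to each vertex:
  deg(1) = 2 (neighbors: 5, 6)
  deg(2) = 2 (neighbors: 4, 5)
  deg(3) = 0 (neighbors: none)
  deg(4) = 3 (neighbors: 2, 5, 6)
  deg(5) = 3 (neighbors: 1, 2, 4)
  deg(6) = 2 (neighbors: 1, 4)

Step 2: Sort degrees in non-increasing order:
  Degrees: [2, 2, 0, 3, 3, 2] -> sorted: [3, 3, 2, 2, 2, 0]

Degree sequence: [3, 3, 2, 2, 2, 0]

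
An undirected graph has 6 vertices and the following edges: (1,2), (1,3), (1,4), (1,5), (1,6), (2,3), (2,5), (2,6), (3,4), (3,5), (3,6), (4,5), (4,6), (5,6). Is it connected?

Step 1: Build adjacency list from edges:
  1: 2, 3, 4, 5, 6
  2: 1, 3, 5, 6
  3: 1, 2, 4, 5, 6
  4: 1, 3, 5, 6
  5: 1, 2, 3, 4, 6
  6: 1, 2, 3, 4, 5

Step 2: Run BFS/DFS from vertex 1:
  Visited: {1, 2, 3, 4, 5, 6}
  Reached 6 of 6 vertices

Step 3: All 6 vertices reached from vertex 1, so the graph is connected.
Answer: Yes, the graph is connected.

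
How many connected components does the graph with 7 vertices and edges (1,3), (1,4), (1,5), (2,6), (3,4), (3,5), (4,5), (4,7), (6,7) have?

Step 1: Build adjacency list from edges:
  1: 3, 4, 5
  2: 6
  3: 1, 4, 5
  4: 1, 3, 5, 7
  5: 1, 3, 4
  6: 2, 7
  7: 4, 6

Step 2: Run BFS/DFS from vertex 1:
  Visited: {1, 3, 4, 5, 7, 6, 2}
  Reached 7 of 7 vertices

Step 3: All 7 vertices reached from vertex 1, so the graph is connected.
Number of connected components: 1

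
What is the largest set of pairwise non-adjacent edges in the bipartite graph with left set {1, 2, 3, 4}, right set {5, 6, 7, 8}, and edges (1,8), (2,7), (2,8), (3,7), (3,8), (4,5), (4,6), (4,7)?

Step 1: List the neighbors of each left vertex:
  1: 8
  2: 7, 8
  3: 7, 8
  4: 5, 6, 7

Step 2: Greedily match left vertices, then look for augmenting paths:
  Match 1 -- 8
  Match 2 -- 7
  Match 4 -- 5
  No augmenting path remains.

Step 3: Verify this is maximum:
  Matching has size 3. The vertex set {4, 7, 8} covers every edge and has size 3; any matching has at most one edge per cover vertex, so 3 is maximum (König's theorem).

Maximum matching: {(1,8), (2,7), (4,5)}
Size: 3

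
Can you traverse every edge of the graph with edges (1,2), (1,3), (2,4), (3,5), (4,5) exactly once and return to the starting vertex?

Step 1: Find the degree of each vertex:
  deg(1) = 2
  deg(2) = 2
  deg(3) = 2
  deg(4) = 2
  deg(5) = 2

Step 2: Count vertices with odd degree:
  All vertices have even degree (0 odd-degree vertices)

Step 3: Apply Euler's theorem:
  - Eulerian circuit exists iff graph is connected and all vertices have even degree
  - Eulerian path exists iff graph is connected and has 0 or 2 odd-degree vertices

Graph is connected with 0 odd-degree vertices.
Both Eulerian circuit and Eulerian path exist.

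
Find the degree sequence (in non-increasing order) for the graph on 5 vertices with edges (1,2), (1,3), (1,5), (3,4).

Step 1: Count edges incident to each vertex:
  deg(1) = 3 (neighbors: 2, 3, 5)
  deg(2) = 1 (neighbors: 1)
  deg(3) = 2 (neighbors: 1, 4)
  deg(4) = 1 (neighbors: 3)
  deg(5) = 1 (neighbors: 1)

Step 2: Sort degrees in non-increasing order:
  Degrees: [3, 1, 2, 1, 1] -> sorted: [3, 2, 1, 1, 1]

Degree sequence: [3, 2, 1, 1, 1]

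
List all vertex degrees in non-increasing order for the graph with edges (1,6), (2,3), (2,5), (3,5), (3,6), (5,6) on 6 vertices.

Step 1: Count edges incident to each vertex:
  deg(1) = 1 (neighbors: 6)
  deg(2) = 2 (neighbors: 3, 5)
  deg(3) = 3 (neighbors: 2, 5, 6)
  deg(4) = 0 (neighbors: none)
  deg(5) = 3 (neighbors: 2, 3, 6)
  deg(6) = 3 (neighbors: 1, 3, 5)

Step 2: Sort degrees in non-increasing order:
  Degrees: [1, 2, 3, 0, 3, 3] -> sorted: [3, 3, 3, 2, 1, 0]

Degree sequence: [3, 3, 3, 2, 1, 0]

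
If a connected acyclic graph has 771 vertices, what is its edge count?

A tree on n vertices always has exactly n - 1 edges.
For n = 771: edges = 771 - 1 = 770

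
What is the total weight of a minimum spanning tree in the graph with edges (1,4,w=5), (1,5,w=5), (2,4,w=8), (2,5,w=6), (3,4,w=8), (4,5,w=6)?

Apply Kruskal's algorithm (sort edges by weight, add if no cycle):

Sorted edges by weight:
  (1,5) w=5
  (1,4) w=5
  (2,5) w=6
  (4,5) w=6
  (2,4) w=8
  (3,4) w=8

Add edge (1,5) w=5 -- no cycle. Running total: 5
Add edge (1,4) w=5 -- no cycle. Running total: 10
Add edge (2,5) w=6 -- no cycle. Running total: 16
Skip edge (4,5) w=6 -- would create cycle
Skip edge (2,4) w=8 -- would create cycle
Add edge (3,4) w=8 -- no cycle. Running total: 24

MST edges: (1,5,w=5), (1,4,w=5), (2,5,w=6), (3,4,w=8)
Total MST weight: 5 + 5 + 6 + 8 = 24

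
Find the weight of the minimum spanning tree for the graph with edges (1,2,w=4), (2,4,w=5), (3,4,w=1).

Apply Kruskal's algorithm (sort edges by weight, add if no cycle):

Sorted edges by weight:
  (3,4) w=1
  (1,2) w=4
  (2,4) w=5

Add edge (3,4) w=1 -- no cycle. Running total: 1
Add edge (1,2) w=4 -- no cycle. Running total: 5
Add edge (2,4) w=5 -- no cycle. Running total: 10

MST edges: (3,4,w=1), (1,2,w=4), (2,4,w=5)
Total MST weight: 1 + 4 + 5 = 10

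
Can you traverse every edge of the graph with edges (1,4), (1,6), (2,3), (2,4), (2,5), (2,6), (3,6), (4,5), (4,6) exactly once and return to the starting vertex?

Step 1: Find the degree of each vertex:
  deg(1) = 2
  deg(2) = 4
  deg(3) = 2
  deg(4) = 4
  deg(5) = 2
  deg(6) = 4

Step 2: Count vertices with odd degree:
  All vertices have even degree (0 odd-degree vertices)

Step 3: Apply Euler's theorem:
  - Eulerian circuit exists iff graph is connected and all vertices have even degree
  - Eulerian path exists iff graph is connected and has 0 or 2 odd-degree vertices

Graph is connected with 0 odd-degree vertices.
Both Eulerian circuit and Eulerian path exist.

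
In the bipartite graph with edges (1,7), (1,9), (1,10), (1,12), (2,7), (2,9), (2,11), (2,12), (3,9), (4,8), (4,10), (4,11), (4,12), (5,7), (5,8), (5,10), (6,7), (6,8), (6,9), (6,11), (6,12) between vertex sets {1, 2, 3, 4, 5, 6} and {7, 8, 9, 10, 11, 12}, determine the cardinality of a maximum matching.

Step 1: List the neighbors of each left vertex:
  1: 7, 9, 10, 12
  2: 7, 9, 11, 12
  3: 9
  4: 8, 10, 11, 12
  5: 7, 8, 10
  6: 7, 8, 9, 11, 12

Step 2: Greedily match left vertices, then look for augmenting paths:
  Match 1 -- 7
  Match 2 -- 12
  Match 3 -- 9
  Match 4 -- 8
  Match 5 -- 10
  Match 6 -- 11
  No augmenting path remains.

Step 3: Verify this is maximum:
  Matching size 6 = min(|L|, |R|) = min(6, 6), which is an upper bound, so this matching is maximum.

Maximum matching: {(1,7), (2,12), (3,9), (4,8), (5,10), (6,11)}
Size: 6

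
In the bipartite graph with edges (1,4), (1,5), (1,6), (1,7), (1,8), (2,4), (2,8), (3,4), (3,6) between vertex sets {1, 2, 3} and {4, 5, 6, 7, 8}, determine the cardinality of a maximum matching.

Step 1: List the neighbors of each left vertex:
  1: 4, 5, 6, 7, 8
  2: 4, 8
  3: 4, 6

Step 2: Greedily match left vertices, then look for augmenting paths:
  Match 1 -- 4
  Match 2 -- 8
  Match 3 -- 6
  No augmenting path remains.

Step 3: Verify this is maximum:
  Matching size 3 = min(|L|, |R|) = min(3, 5), which is an upper bound, so this matching is maximum.

Maximum matching: {(1,4), (2,8), (3,6)}
Size: 3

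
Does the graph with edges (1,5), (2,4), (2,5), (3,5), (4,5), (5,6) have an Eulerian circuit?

Step 1: Find the degree of each vertex:
  deg(1) = 1
  deg(2) = 2
  deg(3) = 1
  deg(4) = 2
  deg(5) = 5
  deg(6) = 1

Step 2: Count vertices with odd degree:
  Odd-degree vertices: 1, 3, 5, 6 (4 total)

Step 3: Apply Euler's theorem:
  - Eulerian circuit exists iff graph is connected and all vertices have even degree
  - Eulerian path exists iff graph is connected and has 0 or 2 odd-degree vertices

Graph has 4 odd-degree vertices (need 0 or 2).
Neither Eulerian path nor Eulerian circuit exists.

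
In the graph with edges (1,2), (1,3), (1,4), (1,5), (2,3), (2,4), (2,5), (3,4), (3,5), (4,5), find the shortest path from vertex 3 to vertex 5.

Step 1: Build adjacency list:
  1: 2, 3, 4, 5
  2: 1, 3, 4, 5
  3: 1, 2, 4, 5
  4: 1, 2, 3, 5
  5: 1, 2, 3, 4

Step 2: BFS from vertex 3 to find shortest path to 5:
  vertex 1 reached at distance 1
  vertex 2 reached at distance 1
  vertex 4 reached at distance 1
  vertex 5 reached at distance 1

Step 3: Shortest path: 3 -> 5
Path length: 1 edge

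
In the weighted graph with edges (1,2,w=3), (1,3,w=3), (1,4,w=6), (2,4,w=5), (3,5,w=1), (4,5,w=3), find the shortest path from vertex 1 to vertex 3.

Step 1: Build adjacency list with weights:
  1: 2(w=3), 3(w=3), 4(w=6)
  2: 1(w=3), 4(w=5)
  3: 1(w=3), 5(w=1)
  4: 1(w=6), 2(w=5), 5(w=3)
  5: 3(w=1), 4(w=3)

Step 2: Apply Dijkstra's algorithm from vertex 1:
  Visit vertex 1 (distance=0)
    Update dist[2] = 3
    Update dist[3] = 3
    Update dist[4] = 6
  Visit vertex 2 (distance=3)
  Visit vertex 3 (distance=3)
    Update dist[5] = 4

Step 3: Shortest path: 1 -> 3
Total weight: 3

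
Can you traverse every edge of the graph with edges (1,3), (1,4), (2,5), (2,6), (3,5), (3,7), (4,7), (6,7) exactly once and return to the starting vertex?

Step 1: Find the degree of each vertex:
  deg(1) = 2
  deg(2) = 2
  deg(3) = 3
  deg(4) = 2
  deg(5) = 2
  deg(6) = 2
  deg(7) = 3

Step 2: Count vertices with odd degree:
  Odd-degree vertices: 3, 7 (2 total)

Step 3: Apply Euler's theorem:
  - Eulerian circuit exists iff graph is connected and all vertices have even degree
  - Eulerian path exists iff graph is connected and has 0 or 2 odd-degree vertices

Graph is connected with exactly 2 odd-degree vertices (3, 7).
Eulerian path exists (starting and ending at the odd-degree vertices), but no Eulerian circuit.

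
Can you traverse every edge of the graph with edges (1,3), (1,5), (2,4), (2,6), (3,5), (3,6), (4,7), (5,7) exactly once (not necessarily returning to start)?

Step 1: Find the degree of each vertex:
  deg(1) = 2
  deg(2) = 2
  deg(3) = 3
  deg(4) = 2
  deg(5) = 3
  deg(6) = 2
  deg(7) = 2

Step 2: Count vertices with odd degree:
  Odd-degree vertices: 3, 5 (2 total)

Step 3: Apply Euler's theorem:
  - Eulerian circuit exists iff graph is connected and all vertices have even degree
  - Eulerian path exists iff graph is connected and has 0 or 2 odd-degree vertices

Graph is connected with exactly 2 odd-degree vertices (3, 5).
Eulerian path exists (starting and ending at the odd-degree vertices), but no Eulerian circuit.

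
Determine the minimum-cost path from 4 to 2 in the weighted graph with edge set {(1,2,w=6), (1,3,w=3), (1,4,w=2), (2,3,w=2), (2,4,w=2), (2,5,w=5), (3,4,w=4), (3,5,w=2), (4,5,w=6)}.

Step 1: Build adjacency list with weights:
  1: 2(w=6), 3(w=3), 4(w=2)
  2: 1(w=6), 3(w=2), 4(w=2), 5(w=5)
  3: 1(w=3), 2(w=2), 4(w=4), 5(w=2)
  4: 1(w=2), 2(w=2), 3(w=4), 5(w=6)
  5: 2(w=5), 3(w=2), 4(w=6)

Step 2: Apply Dijkstra's algorithm from vertex 4:
  Visit vertex 4 (distance=0)
    Update dist[1] = 2
    Update dist[2] = 2
    Update dist[3] = 4
    Update dist[5] = 6
  Visit vertex 1 (distance=2)
  Visit vertex 2 (distance=2)

Step 3: Shortest path: 4 -> 2
Total weight: 2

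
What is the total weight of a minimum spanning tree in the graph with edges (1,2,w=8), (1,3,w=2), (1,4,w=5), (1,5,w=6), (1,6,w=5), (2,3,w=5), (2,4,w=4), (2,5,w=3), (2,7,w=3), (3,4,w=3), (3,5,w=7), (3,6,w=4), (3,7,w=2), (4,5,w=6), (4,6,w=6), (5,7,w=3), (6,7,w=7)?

Apply Kruskal's algorithm (sort edges by weight, add if no cycle):

Sorted edges by weight:
  (1,3) w=2
  (3,7) w=2
  (2,5) w=3
  (2,7) w=3
  (3,4) w=3
  (5,7) w=3
  (2,4) w=4
  (3,6) w=4
  (1,4) w=5
  (1,6) w=5
  (2,3) w=5
  (1,5) w=6
  (4,5) w=6
  (4,6) w=6
  (3,5) w=7
  (6,7) w=7
  (1,2) w=8

Add edge (1,3) w=2 -- no cycle. Running total: 2
Add edge (3,7) w=2 -- no cycle. Running total: 4
Add edge (2,5) w=3 -- no cycle. Running total: 7
Add edge (2,7) w=3 -- no cycle. Running total: 10
Add edge (3,4) w=3 -- no cycle. Running total: 13
Skip edge (5,7) w=3 -- would create cycle
Skip edge (2,4) w=4 -- would create cycle
Add edge (3,6) w=4 -- no cycle. Running total: 17

MST edges: (1,3,w=2), (3,7,w=2), (2,5,w=3), (2,7,w=3), (3,4,w=3), (3,6,w=4)
Total MST weight: 2 + 2 + 3 + 3 + 3 + 4 = 17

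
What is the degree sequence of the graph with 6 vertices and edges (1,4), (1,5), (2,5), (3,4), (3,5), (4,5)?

Step 1: Count edges incident to each vertex:
  deg(1) = 2 (neighbors: 4, 5)
  deg(2) = 1 (neighbors: 5)
  deg(3) = 2 (neighbors: 4, 5)
  deg(4) = 3 (neighbors: 1, 3, 5)
  deg(5) = 4 (neighbors: 1, 2, 3, 4)
  deg(6) = 0 (neighbors: none)

Step 2: Sort degrees in non-increasing order:
  Degrees: [2, 1, 2, 3, 4, 0] -> sorted: [4, 3, 2, 2, 1, 0]

Degree sequence: [4, 3, 2, 2, 1, 0]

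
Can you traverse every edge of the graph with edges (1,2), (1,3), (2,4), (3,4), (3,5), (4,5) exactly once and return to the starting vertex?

Step 1: Find the degree of each vertex:
  deg(1) = 2
  deg(2) = 2
  deg(3) = 3
  deg(4) = 3
  deg(5) = 2

Step 2: Count vertices with odd degree:
  Odd-degree vertices: 3, 4 (2 total)

Step 3: Apply Euler's theorem:
  - Eulerian circuit exists iff graph is connected and all vertices have even degree
  - Eulerian path exists iff graph is connected and has 0 or 2 odd-degree vertices

Graph is connected with exactly 2 odd-degree vertices (3, 4).
Eulerian path exists (starting and ending at the odd-degree vertices), but no Eulerian circuit.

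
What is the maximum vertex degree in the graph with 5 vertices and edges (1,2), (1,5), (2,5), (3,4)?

Step 1: Count edges incident to each vertex:
  deg(1) = 2 (neighbors: 2, 5)
  deg(2) = 2 (neighbors: 1, 5)
  deg(3) = 1 (neighbors: 4)
  deg(4) = 1 (neighbors: 3)
  deg(5) = 2 (neighbors: 1, 2)

Step 2: Find maximum:
  max(2, 2, 1, 1, 2) = 2 (vertex 1)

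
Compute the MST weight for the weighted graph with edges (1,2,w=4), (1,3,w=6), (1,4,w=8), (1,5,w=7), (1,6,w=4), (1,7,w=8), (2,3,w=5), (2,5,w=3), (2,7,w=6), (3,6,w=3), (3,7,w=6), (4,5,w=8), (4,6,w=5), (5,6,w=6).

Apply Kruskal's algorithm (sort edges by weight, add if no cycle):

Sorted edges by weight:
  (2,5) w=3
  (3,6) w=3
  (1,2) w=4
  (1,6) w=4
  (2,3) w=5
  (4,6) w=5
  (1,3) w=6
  (2,7) w=6
  (3,7) w=6
  (5,6) w=6
  (1,5) w=7
  (1,7) w=8
  (1,4) w=8
  (4,5) w=8

Add edge (2,5) w=3 -- no cycle. Running total: 3
Add edge (3,6) w=3 -- no cycle. Running total: 6
Add edge (1,2) w=4 -- no cycle. Running total: 10
Add edge (1,6) w=4 -- no cycle. Running total: 14
Skip edge (2,3) w=5 -- would create cycle
Add edge (4,6) w=5 -- no cycle. Running total: 19
Skip edge (1,3) w=6 -- would create cycle
Add edge (2,7) w=6 -- no cycle. Running total: 25

MST edges: (2,5,w=3), (3,6,w=3), (1,2,w=4), (1,6,w=4), (4,6,w=5), (2,7,w=6)
Total MST weight: 3 + 3 + 4 + 4 + 5 + 6 = 25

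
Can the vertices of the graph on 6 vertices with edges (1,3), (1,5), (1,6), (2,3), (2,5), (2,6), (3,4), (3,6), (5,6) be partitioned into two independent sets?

Step 1: Attempt 2-coloring using BFS:
  Start at vertex 1, assign color 0
  Color vertex 3 with color 1 (neighbor of 1)
  Color vertex 5 with color 1 (neighbor of 1)
  Color vertex 6 with color 1 (neighbor of 1)
  Color vertex 2 with color 0 (neighbor of 3)
  Color vertex 4 with color 0 (neighbor of 3)

Step 2: Conflict found! Vertices 3 and 6 are adjacent but have the same color.
This means the graph contains an odd cycle.

The graph is NOT bipartite.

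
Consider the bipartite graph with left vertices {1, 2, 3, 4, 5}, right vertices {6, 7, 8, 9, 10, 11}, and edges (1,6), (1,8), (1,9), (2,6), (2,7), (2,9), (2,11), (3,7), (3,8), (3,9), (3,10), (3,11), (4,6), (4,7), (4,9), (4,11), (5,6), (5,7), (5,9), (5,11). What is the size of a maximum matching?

Step 1: List the neighbors of each left vertex:
  1: 6, 8, 9
  2: 6, 7, 9, 11
  3: 7, 8, 9, 10, 11
  4: 6, 7, 9, 11
  5: 6, 7, 9, 11

Step 2: Greedily match left vertices, then look for augmenting paths:
  Match 1 -- 6
  Match 2 -- 7
  Match 3 -- 8
  Match 4 -- 9
  Match 5 -- 11
  No augmenting path remains.

Step 3: Verify this is maximum:
  Matching size 5 = min(|L|, |R|) = min(5, 6), which is an upper bound, so this matching is maximum.

Maximum matching: {(1,6), (2,7), (3,8), (4,9), (5,11)}
Size: 5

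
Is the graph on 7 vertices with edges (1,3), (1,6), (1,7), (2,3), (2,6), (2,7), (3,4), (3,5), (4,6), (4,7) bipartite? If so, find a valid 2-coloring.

Step 1: Attempt 2-coloring using BFS:
  Start at vertex 1, assign color 0
  Color vertex 3 with color 1 (neighbor of 1)
  Color vertex 6 with color 1 (neighbor of 1)
  Color vertex 7 with color 1 (neighbor of 1)
  Color vertex 2 with color 0 (neighbor of 3)
  Color vertex 4 with color 0 (neighbor of 3)
  Color vertex 5 with color 0 (neighbor of 3)

Step 2: 2-coloring succeeded. No conflicts found.
  Set A (color 0): {1, 2, 4, 5}
  Set B (color 1): {3, 6, 7}

The graph is bipartite with partition {1, 2, 4, 5}, {3, 6, 7}.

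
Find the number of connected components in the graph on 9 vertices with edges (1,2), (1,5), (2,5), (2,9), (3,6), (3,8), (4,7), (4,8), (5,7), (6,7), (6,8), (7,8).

Step 1: Build adjacency list from edges:
  1: 2, 5
  2: 1, 5, 9
  3: 6, 8
  4: 7, 8
  5: 1, 2, 7
  6: 3, 7, 8
  7: 4, 5, 6, 8
  8: 3, 4, 6, 7
  9: 2

Step 2: Run BFS/DFS from vertex 1:
  Visited: {1, 2, 5, 9, 7, 4, 6, 8, 3}
  Reached 9 of 9 vertices

Step 3: All 9 vertices reached from vertex 1, so the graph is connected.
Number of connected components: 1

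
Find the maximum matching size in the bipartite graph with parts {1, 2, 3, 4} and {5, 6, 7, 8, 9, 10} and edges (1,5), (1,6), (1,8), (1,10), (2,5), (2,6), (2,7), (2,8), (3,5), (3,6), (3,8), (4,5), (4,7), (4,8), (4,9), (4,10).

Step 1: List the neighbors of each left vertex:
  1: 5, 6, 8, 10
  2: 5, 6, 7, 8
  3: 5, 6, 8
  4: 5, 7, 8, 9, 10

Step 2: Greedily match left vertices, then look for augmenting paths:
  Match 1 -- 5
  Match 2 -- 6
  Match 3 -- 8
  Match 4 -- 7
  No augmenting path remains.

Step 3: Verify this is maximum:
  Matching size 4 = min(|L|, |R|) = min(4, 6), which is an upper bound, so this matching is maximum.

Maximum matching: {(1,5), (2,6), (3,8), (4,7)}
Size: 4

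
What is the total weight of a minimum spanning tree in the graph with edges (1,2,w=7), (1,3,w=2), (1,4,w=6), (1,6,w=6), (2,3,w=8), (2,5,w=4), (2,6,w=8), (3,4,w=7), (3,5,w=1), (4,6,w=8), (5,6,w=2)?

Apply Kruskal's algorithm (sort edges by weight, add if no cycle):

Sorted edges by weight:
  (3,5) w=1
  (1,3) w=2
  (5,6) w=2
  (2,5) w=4
  (1,6) w=6
  (1,4) w=6
  (1,2) w=7
  (3,4) w=7
  (2,3) w=8
  (2,6) w=8
  (4,6) w=8

Add edge (3,5) w=1 -- no cycle. Running total: 1
Add edge (1,3) w=2 -- no cycle. Running total: 3
Add edge (5,6) w=2 -- no cycle. Running total: 5
Add edge (2,5) w=4 -- no cycle. Running total: 9
Skip edge (1,6) w=6 -- would create cycle
Add edge (1,4) w=6 -- no cycle. Running total: 15

MST edges: (3,5,w=1), (1,3,w=2), (5,6,w=2), (2,5,w=4), (1,4,w=6)
Total MST weight: 1 + 2 + 2 + 4 + 6 = 15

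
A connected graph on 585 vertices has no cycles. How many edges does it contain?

A tree on n vertices always has exactly n - 1 edges.
For n = 585: edges = 585 - 1 = 584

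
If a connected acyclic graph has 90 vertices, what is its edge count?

A tree on n vertices always has exactly n - 1 edges.
For n = 90: edges = 90 - 1 = 89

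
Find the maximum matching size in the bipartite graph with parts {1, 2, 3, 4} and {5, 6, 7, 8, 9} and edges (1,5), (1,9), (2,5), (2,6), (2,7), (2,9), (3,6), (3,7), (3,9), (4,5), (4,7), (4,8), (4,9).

Step 1: List the neighbors of each left vertex:
  1: 5, 9
  2: 5, 6, 7, 9
  3: 6, 7, 9
  4: 5, 7, 8, 9

Step 2: Greedily match left vertices, then look for augmenting paths:
  Match 1 -- 5
  Match 2 -- 6
  Match 3 -- 7
  Match 4 -- 8
  No augmenting path remains.

Step 3: Verify this is maximum:
  Matching size 4 = min(|L|, |R|) = min(4, 5), which is an upper bound, so this matching is maximum.

Maximum matching: {(1,5), (2,6), (3,7), (4,8)}
Size: 4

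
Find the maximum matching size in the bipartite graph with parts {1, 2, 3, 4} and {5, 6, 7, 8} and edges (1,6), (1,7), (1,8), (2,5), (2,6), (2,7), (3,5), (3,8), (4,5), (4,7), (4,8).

Step 1: List the neighbors of each left vertex:
  1: 6, 7, 8
  2: 5, 6, 7
  3: 5, 8
  4: 5, 7, 8

Step 2: Greedily match left vertices, then look for augmenting paths:
  Match 1 -- 6
  Match 2 -- 5
  Match 3 -- 8
  Match 4 -- 7
  No augmenting path remains.

Step 3: Verify this is maximum:
  Matching size 4 = min(|L|, |R|) = min(4, 4), which is an upper bound, so this matching is maximum.

Maximum matching: {(1,6), (2,5), (3,8), (4,7)}
Size: 4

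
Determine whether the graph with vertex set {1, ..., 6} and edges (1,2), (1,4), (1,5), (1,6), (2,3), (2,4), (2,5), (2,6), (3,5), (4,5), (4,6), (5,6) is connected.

Step 1: Build adjacency list from edges:
  1: 2, 4, 5, 6
  2: 1, 3, 4, 5, 6
  3: 2, 5
  4: 1, 2, 5, 6
  5: 1, 2, 3, 4, 6
  6: 1, 2, 4, 5

Step 2: Run BFS/DFS from vertex 1:
  Visited: {1, 2, 4, 5, 6, 3}
  Reached 6 of 6 vertices

Step 3: All 6 vertices reached from vertex 1, so the graph is connected.
Answer: Yes, the graph is connected.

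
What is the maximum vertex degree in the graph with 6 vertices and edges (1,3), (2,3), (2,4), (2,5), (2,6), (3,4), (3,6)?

Step 1: Count edges incident to each vertex:
  deg(1) = 1 (neighbors: 3)
  deg(2) = 4 (neighbors: 3, 4, 5, 6)
  deg(3) = 4 (neighbors: 1, 2, 4, 6)
  deg(4) = 2 (neighbors: 2, 3)
  deg(5) = 1 (neighbors: 2)
  deg(6) = 2 (neighbors: 2, 3)

Step 2: Find maximum:
  max(1, 4, 4, 2, 1, 2) = 4 (vertex 2)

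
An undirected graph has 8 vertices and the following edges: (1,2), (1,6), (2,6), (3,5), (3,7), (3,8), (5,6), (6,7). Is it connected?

Step 1: Build adjacency list from edges:
  1: 2, 6
  2: 1, 6
  3: 5, 7, 8
  4: (none)
  5: 3, 6
  6: 1, 2, 5, 7
  7: 3, 6
  8: 3

Step 2: Run BFS/DFS from vertex 1:
  Visited: {1, 2, 6, 5, 7, 3, 8}
  Reached 7 of 8 vertices

Step 3: Only 7 of 8 vertices reached. Graph is disconnected.
Connected components: {1, 2, 3, 5, 6, 7, 8}, {4}
Answer: No, the graph is not connected (2 components).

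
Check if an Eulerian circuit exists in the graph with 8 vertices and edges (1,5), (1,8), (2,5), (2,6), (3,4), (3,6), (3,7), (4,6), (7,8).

Step 1: Find the degree of each vertex:
  deg(1) = 2
  deg(2) = 2
  deg(3) = 3
  deg(4) = 2
  deg(5) = 2
  deg(6) = 3
  deg(7) = 2
  deg(8) = 2

Step 2: Count vertices with odd degree:
  Odd-degree vertices: 3, 6 (2 total)

Step 3: Apply Euler's theorem:
  - Eulerian circuit exists iff graph is connected and all vertices have even degree
  - Eulerian path exists iff graph is connected and has 0 or 2 odd-degree vertices

Graph is connected with exactly 2 odd-degree vertices (3, 6).
Eulerian path exists (starting and ending at the odd-degree vertices), but no Eulerian circuit.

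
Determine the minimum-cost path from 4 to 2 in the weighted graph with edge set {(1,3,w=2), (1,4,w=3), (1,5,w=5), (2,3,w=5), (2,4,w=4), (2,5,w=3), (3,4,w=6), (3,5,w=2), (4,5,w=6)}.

Step 1: Build adjacency list with weights:
  1: 3(w=2), 4(w=3), 5(w=5)
  2: 3(w=5), 4(w=4), 5(w=3)
  3: 1(w=2), 2(w=5), 4(w=6), 5(w=2)
  4: 1(w=3), 2(w=4), 3(w=6), 5(w=6)
  5: 1(w=5), 2(w=3), 3(w=2), 4(w=6)

Step 2: Apply Dijkstra's algorithm from vertex 4:
  Visit vertex 4 (distance=0)
    Update dist[1] = 3
    Update dist[2] = 4
    Update dist[3] = 6
    Update dist[5] = 6
  Visit vertex 1 (distance=3)
    Update dist[3] = 5
  Visit vertex 2 (distance=4)

Step 3: Shortest path: 4 -> 2
Total weight: 4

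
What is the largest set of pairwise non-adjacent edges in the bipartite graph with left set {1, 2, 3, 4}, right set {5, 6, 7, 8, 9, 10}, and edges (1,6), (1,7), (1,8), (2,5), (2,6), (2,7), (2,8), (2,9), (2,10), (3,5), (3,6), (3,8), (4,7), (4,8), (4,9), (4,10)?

Step 1: List the neighbors of each left vertex:
  1: 6, 7, 8
  2: 5, 6, 7, 8, 9, 10
  3: 5, 6, 8
  4: 7, 8, 9, 10

Step 2: Greedily match left vertices, then look for augmenting paths:
  Match 1 -- 6
  Match 2 -- 5
  Match 3 -- 8
  Match 4 -- 7
  No augmenting path remains.

Step 3: Verify this is maximum:
  Matching size 4 = min(|L|, |R|) = min(4, 6), which is an upper bound, so this matching is maximum.

Maximum matching: {(1,6), (2,5), (3,8), (4,7)}
Size: 4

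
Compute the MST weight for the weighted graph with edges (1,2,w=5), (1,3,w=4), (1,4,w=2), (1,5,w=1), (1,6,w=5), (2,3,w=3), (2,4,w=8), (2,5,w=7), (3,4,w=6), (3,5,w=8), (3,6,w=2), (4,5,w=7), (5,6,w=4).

Apply Kruskal's algorithm (sort edges by weight, add if no cycle):

Sorted edges by weight:
  (1,5) w=1
  (1,4) w=2
  (3,6) w=2
  (2,3) w=3
  (1,3) w=4
  (5,6) w=4
  (1,2) w=5
  (1,6) w=5
  (3,4) w=6
  (2,5) w=7
  (4,5) w=7
  (2,4) w=8
  (3,5) w=8

Add edge (1,5) w=1 -- no cycle. Running total: 1
Add edge (1,4) w=2 -- no cycle. Running total: 3
Add edge (3,6) w=2 -- no cycle. Running total: 5
Add edge (2,3) w=3 -- no cycle. Running total: 8
Add edge (1,3) w=4 -- no cycle. Running total: 12

MST edges: (1,5,w=1), (1,4,w=2), (3,6,w=2), (2,3,w=3), (1,3,w=4)
Total MST weight: 1 + 2 + 2 + 3 + 4 = 12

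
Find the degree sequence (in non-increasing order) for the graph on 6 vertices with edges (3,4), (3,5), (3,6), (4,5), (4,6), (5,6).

Step 1: Count edges incident to each vertex:
  deg(1) = 0 (neighbors: none)
  deg(2) = 0 (neighbors: none)
  deg(3) = 3 (neighbors: 4, 5, 6)
  deg(4) = 3 (neighbors: 3, 5, 6)
  deg(5) = 3 (neighbors: 3, 4, 6)
  deg(6) = 3 (neighbors: 3, 4, 5)

Step 2: Sort degrees in non-increasing order:
  Degrees: [0, 0, 3, 3, 3, 3] -> sorted: [3, 3, 3, 3, 0, 0]

Degree sequence: [3, 3, 3, 3, 0, 0]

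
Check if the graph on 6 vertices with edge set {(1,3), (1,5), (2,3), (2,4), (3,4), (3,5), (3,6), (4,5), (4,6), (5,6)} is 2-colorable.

Step 1: Attempt 2-coloring using BFS:
  Start at vertex 1, assign color 0
  Color vertex 3 with color 1 (neighbor of 1)
  Color vertex 5 with color 1 (neighbor of 1)
  Color vertex 2 with color 0 (neighbor of 3)
  Color vertex 4 with color 0 (neighbor of 3)

Step 2: Conflict found! Vertices 3 and 5 are adjacent but have the same color.
This means the graph contains an odd cycle.

The graph is NOT bipartite.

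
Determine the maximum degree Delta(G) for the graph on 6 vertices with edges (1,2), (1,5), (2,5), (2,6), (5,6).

Step 1: Count edges incident to each vertex:
  deg(1) = 2 (neighbors: 2, 5)
  deg(2) = 3 (neighbors: 1, 5, 6)
  deg(3) = 0 (neighbors: none)
  deg(4) = 0 (neighbors: none)
  deg(5) = 3 (neighbors: 1, 2, 6)
  deg(6) = 2 (neighbors: 2, 5)

Step 2: Find maximum:
  max(2, 3, 0, 0, 3, 2) = 3 (vertex 2)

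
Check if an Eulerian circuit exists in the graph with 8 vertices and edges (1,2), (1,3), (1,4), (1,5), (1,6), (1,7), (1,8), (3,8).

Step 1: Find the degree of each vertex:
  deg(1) = 7
  deg(2) = 1
  deg(3) = 2
  deg(4) = 1
  deg(5) = 1
  deg(6) = 1
  deg(7) = 1
  deg(8) = 2

Step 2: Count vertices with odd degree:
  Odd-degree vertices: 1, 2, 4, 5, 6, 7 (6 total)

Step 3: Apply Euler's theorem:
  - Eulerian circuit exists iff graph is connected and all vertices have even degree
  - Eulerian path exists iff graph is connected and has 0 or 2 odd-degree vertices

Graph has 6 odd-degree vertices (need 0 or 2).
Neither Eulerian path nor Eulerian circuit exists.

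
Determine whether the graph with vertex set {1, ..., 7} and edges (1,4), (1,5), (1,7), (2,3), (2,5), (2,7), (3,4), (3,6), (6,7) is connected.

Step 1: Build adjacency list from edges:
  1: 4, 5, 7
  2: 3, 5, 7
  3: 2, 4, 6
  4: 1, 3
  5: 1, 2
  6: 3, 7
  7: 1, 2, 6

Step 2: Run BFS/DFS from vertex 1:
  Visited: {1, 4, 5, 7, 3, 2, 6}
  Reached 7 of 7 vertices

Step 3: All 7 vertices reached from vertex 1, so the graph is connected.
Answer: Yes, the graph is connected.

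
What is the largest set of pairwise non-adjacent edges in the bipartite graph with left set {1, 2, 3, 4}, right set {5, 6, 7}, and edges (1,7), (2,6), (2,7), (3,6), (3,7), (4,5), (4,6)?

Step 1: List the neighbors of each left vertex:
  1: 7
  2: 6, 7
  3: 6, 7
  4: 5, 6

Step 2: Greedily match left vertices, then look for augmenting paths:
  Match 1 -- 7
  Match 2 -- 6
  Match 4 -- 5
  No augmenting path remains.

Step 3: Verify this is maximum:
  Matching size 3 = min(|L|, |R|) = min(4, 3), which is an upper bound, so this matching is maximum.

Maximum matching: {(1,7), (2,6), (4,5)}
Size: 3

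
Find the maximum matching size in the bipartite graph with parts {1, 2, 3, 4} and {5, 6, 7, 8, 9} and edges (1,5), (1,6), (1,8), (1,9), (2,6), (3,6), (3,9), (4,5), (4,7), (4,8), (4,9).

Step 1: List the neighbors of each left vertex:
  1: 5, 6, 8, 9
  2: 6
  3: 6, 9
  4: 5, 7, 8, 9

Step 2: Greedily match left vertices, then look for augmenting paths:
  Match 1 -- 5
  Match 2 -- 6
  Match 3 -- 9
  Match 4 -- 7
  No augmenting path remains.

Step 3: Verify this is maximum:
  Matching size 4 = min(|L|, |R|) = min(4, 5), which is an upper bound, so this matching is maximum.

Maximum matching: {(1,5), (2,6), (3,9), (4,7)}
Size: 4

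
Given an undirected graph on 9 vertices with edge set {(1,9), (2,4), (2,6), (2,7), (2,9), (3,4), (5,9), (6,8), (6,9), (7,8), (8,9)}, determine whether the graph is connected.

Step 1: Build adjacency list from edges:
  1: 9
  2: 4, 6, 7, 9
  3: 4
  4: 2, 3
  5: 9
  6: 2, 8, 9
  7: 2, 8
  8: 6, 7, 9
  9: 1, 2, 5, 6, 8

Step 2: Run BFS/DFS from vertex 1:
  Visited: {1, 9, 2, 5, 6, 8, 4, 7, 3}
  Reached 9 of 9 vertices

Step 3: All 9 vertices reached from vertex 1, so the graph is connected.
Answer: Yes, the graph is connected.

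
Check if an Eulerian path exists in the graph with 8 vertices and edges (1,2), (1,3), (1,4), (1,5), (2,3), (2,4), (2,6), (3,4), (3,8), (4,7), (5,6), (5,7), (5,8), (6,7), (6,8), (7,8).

Step 1: Find the degree of each vertex:
  deg(1) = 4
  deg(2) = 4
  deg(3) = 4
  deg(4) = 4
  deg(5) = 4
  deg(6) = 4
  deg(7) = 4
  deg(8) = 4

Step 2: Count vertices with odd degree:
  All vertices have even degree (0 odd-degree vertices)

Step 3: Apply Euler's theorem:
  - Eulerian circuit exists iff graph is connected and all vertices have even degree
  - Eulerian path exists iff graph is connected and has 0 or 2 odd-degree vertices

Graph is connected with 0 odd-degree vertices.
Both Eulerian circuit and Eulerian path exist.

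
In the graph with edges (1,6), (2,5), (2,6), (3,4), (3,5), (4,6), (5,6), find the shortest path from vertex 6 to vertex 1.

Step 1: Build adjacency list:
  1: 6
  2: 5, 6
  3: 4, 5
  4: 3, 6
  5: 2, 3, 6
  6: 1, 2, 4, 5

Step 2: BFS from vertex 6 to find shortest path to 1:
  vertex 1 reached at distance 1

Step 3: Shortest path: 6 -> 1
Path length: 1 edge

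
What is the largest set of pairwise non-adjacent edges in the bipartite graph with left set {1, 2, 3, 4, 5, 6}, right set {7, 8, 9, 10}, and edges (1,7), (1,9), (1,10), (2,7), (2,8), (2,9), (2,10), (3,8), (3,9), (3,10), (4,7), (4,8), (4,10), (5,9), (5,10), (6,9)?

Step 1: List the neighbors of each left vertex:
  1: 7, 9, 10
  2: 7, 8, 9, 10
  3: 8, 9, 10
  4: 7, 8, 10
  5: 9, 10
  6: 9

Step 2: Greedily match left vertices, then look for augmenting paths:
  Match 1 -- 7
  Match 2 -- 8
  Match 3 -- 9
  Match 4 -- 10
  No augmenting path remains.

Step 3: Verify this is maximum:
  Matching size 4 = min(|L|, |R|) = min(6, 4), which is an upper bound, so this matching is maximum.

Maximum matching: {(1,7), (2,8), (3,9), (4,10)}
Size: 4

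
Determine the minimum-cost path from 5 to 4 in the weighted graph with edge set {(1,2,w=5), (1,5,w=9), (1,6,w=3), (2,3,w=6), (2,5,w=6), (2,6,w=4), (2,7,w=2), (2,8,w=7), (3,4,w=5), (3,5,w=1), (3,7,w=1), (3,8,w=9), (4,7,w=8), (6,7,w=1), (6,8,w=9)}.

Step 1: Build adjacency list with weights:
  1: 2(w=5), 5(w=9), 6(w=3)
  2: 1(w=5), 3(w=6), 5(w=6), 6(w=4), 7(w=2), 8(w=7)
  3: 2(w=6), 4(w=5), 5(w=1), 7(w=1), 8(w=9)
  4: 3(w=5), 7(w=8)
  5: 1(w=9), 2(w=6), 3(w=1)
  6: 1(w=3), 2(w=4), 7(w=1), 8(w=9)
  7: 2(w=2), 3(w=1), 4(w=8), 6(w=1)
  8: 2(w=7), 3(w=9), 6(w=9)

Step 2: Apply Dijkstra's algorithm from vertex 5:
  Visit vertex 5 (distance=0)
    Update dist[1] = 9
    Update dist[2] = 6
    Update dist[3] = 1
  Visit vertex 3 (distance=1)
    Update dist[4] = 6
    Update dist[7] = 2
    Update dist[8] = 10
  Visit vertex 7 (distance=2)
    Update dist[2] = 4
    Update dist[6] = 3
  Visit vertex 6 (distance=3)
    Update dist[1] = 6
  Visit vertex 2 (distance=4)
  Visit vertex 1 (distance=6)
  Visit vertex 4 (distance=6)

Step 3: Shortest path: 5 -> 3 -> 4
Total weight: 1 + 5 = 6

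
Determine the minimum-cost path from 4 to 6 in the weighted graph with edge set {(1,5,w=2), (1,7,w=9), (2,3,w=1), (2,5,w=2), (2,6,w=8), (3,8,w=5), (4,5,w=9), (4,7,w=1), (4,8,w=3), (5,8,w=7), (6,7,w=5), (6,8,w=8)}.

Step 1: Build adjacency list with weights:
  1: 5(w=2), 7(w=9)
  2: 3(w=1), 5(w=2), 6(w=8)
  3: 2(w=1), 8(w=5)
  4: 5(w=9), 7(w=1), 8(w=3)
  5: 1(w=2), 2(w=2), 4(w=9), 8(w=7)
  6: 2(w=8), 7(w=5), 8(w=8)
  7: 1(w=9), 4(w=1), 6(w=5)
  8: 3(w=5), 4(w=3), 5(w=7), 6(w=8)

Step 2: Apply Dijkstra's algorithm from vertex 4:
  Visit vertex 4 (distance=0)
    Update dist[5] = 9
    Update dist[7] = 1
    Update dist[8] = 3
  Visit vertex 7 (distance=1)
    Update dist[1] = 10
    Update dist[6] = 6
  Visit vertex 8 (distance=3)
    Update dist[3] = 8
  Visit vertex 6 (distance=6)
    Update dist[2] = 14

Step 3: Shortest path: 4 -> 7 -> 6
Total weight: 1 + 5 = 6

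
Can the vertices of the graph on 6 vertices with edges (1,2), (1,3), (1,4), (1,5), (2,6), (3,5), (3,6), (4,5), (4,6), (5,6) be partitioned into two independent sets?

Step 1: Attempt 2-coloring using BFS:
  Start at vertex 1, assign color 0
  Color vertex 2 with color 1 (neighbor of 1)
  Color vertex 3 with color 1 (neighbor of 1)
  Color vertex 4 with color 1 (neighbor of 1)
  Color vertex 5 with color 1 (neighbor of 1)
  Color vertex 6 with color 0 (neighbor of 2)

Step 2: Conflict found! Vertices 3 and 5 are adjacent but have the same color.
This means the graph contains an odd cycle.

The graph is NOT bipartite.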